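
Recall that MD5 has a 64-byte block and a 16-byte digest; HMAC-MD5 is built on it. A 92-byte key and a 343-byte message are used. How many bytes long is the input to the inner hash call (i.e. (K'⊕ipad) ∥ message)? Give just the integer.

Key is 92 > 64 bytes, so it is hashed to 16 bytes then zero-padded to 64: |K'| = 64.
Inner input = (K'⊕ipad) ∥ m → 64 + 343 = 407 bytes.

407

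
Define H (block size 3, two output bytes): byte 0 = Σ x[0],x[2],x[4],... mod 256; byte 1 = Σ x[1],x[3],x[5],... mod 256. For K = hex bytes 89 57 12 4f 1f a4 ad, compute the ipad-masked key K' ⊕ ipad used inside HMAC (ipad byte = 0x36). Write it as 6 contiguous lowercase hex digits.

Key hex bytes 89 57 12 4f 1f a4 ad is 7 bytes > B = 3, so hash it first: H(key) = 67 4a, then zero-pad to 3 bytes: K' = 67 4a 00.
XOR each byte with 0x36: 67⊕36=51, 4a⊕36=7c, 00⊕36=36.

517c36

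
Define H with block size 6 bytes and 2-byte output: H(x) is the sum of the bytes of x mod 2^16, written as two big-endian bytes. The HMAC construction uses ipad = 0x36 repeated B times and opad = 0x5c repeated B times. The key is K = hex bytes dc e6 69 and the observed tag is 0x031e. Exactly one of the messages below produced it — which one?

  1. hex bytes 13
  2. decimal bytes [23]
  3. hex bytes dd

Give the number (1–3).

3

Key hex bytes dc e6 69 is 3 bytes ≤ B = 6; zero-pad to 6 bytes: K' = dc e6 69 00 00 00.
K' ⊕ ipad = ea d0 5f 36 36 36; K' ⊕ opad = 80 ba 35 5c 5c 5c.
m1: inner = H(ea d0 5f 36 36 36 13) = 02 ce; tag = H(80 ba 35 5c 5c 5c 02 ce) = 0353
m2: inner = H(ea d0 5f 36 36 36 17) = 02 d2; tag = H(80 ba 35 5c 5c 5c 02 d2) = 0357
m3: inner = H(ea d0 5f 36 36 36 dd) = 03 98; tag = H(80 ba 35 5c 5c 5c 03 98) = 031e ← matches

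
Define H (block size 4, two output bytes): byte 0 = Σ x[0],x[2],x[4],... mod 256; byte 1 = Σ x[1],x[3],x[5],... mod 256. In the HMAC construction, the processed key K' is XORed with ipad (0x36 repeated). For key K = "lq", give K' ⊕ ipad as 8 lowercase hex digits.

Key "lq" = 6c 71 is 2 bytes ≤ B = 4; zero-pad to 4 bytes: K' = 6c 71 00 00.
XOR each byte with 0x36: 6c⊕36=5a, 71⊕36=47, 00⊕36=36, 00⊕36=36.

5a473636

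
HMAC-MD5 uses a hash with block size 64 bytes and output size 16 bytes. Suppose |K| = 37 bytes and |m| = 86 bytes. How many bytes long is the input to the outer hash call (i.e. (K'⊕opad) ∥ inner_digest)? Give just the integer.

80

Key is 37 ≤ 64 bytes, zero-padded: |K'| = 64.
Outer input = (K'⊕opad) ∥ H(inner) → 64 + 16 = 80 bytes.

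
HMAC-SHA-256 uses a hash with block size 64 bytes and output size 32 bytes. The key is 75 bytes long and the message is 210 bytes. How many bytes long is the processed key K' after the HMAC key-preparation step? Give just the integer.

Key is 75 > 64 bytes, so it is hashed to 32 bytes then zero-padded to 64: |K'| = 64.

64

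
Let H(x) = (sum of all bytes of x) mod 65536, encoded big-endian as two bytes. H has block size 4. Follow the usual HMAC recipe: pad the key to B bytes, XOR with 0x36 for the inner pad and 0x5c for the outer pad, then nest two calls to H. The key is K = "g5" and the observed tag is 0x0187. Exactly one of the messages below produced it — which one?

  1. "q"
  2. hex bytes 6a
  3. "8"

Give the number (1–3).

Key "g5" = 67 35 is 2 bytes ≤ B = 4; zero-pad to 4 bytes: K' = 67 35 00 00.
K' ⊕ ipad = 51 03 36 36; K' ⊕ opad = 3b 69 5c 5c.
m1: inner = H(51 03 36 36 71) = 01 31; tag = H(3b 69 5c 5c 01 31) = 018e
m2: inner = H(51 03 36 36 6a) = 01 2a; tag = H(3b 69 5c 5c 01 2a) = 0187 ← matches
m3: inner = H(51 03 36 36 38) = 00 f8; tag = H(3b 69 5c 5c 00 f8) = 0254

2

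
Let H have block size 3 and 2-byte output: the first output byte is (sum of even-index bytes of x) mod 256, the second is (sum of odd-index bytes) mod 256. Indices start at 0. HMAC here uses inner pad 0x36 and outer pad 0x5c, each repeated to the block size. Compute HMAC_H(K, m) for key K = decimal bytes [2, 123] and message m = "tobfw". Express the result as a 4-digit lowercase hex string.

Key decimal bytes [2, 123] = 02 7b is 2 bytes ≤ B = 3; zero-pad to 3 bytes: K' = 02 7b 00.
K' ⊕ ipad = 34 4d 36.  K' ⊕ opad = 5e 27 5c.
Inner input = (K'⊕ipad) ∥ m = 34 4d 36 ∥ 74 6f 62 66 77.
Inner hash: even-index sum = 319 mod 256 = 63; odd-index sum = 410 mod 256 = 154 → 3f 9a.
Outer input = (K'⊕opad) ∥ inner = 5e 27 5c ∥ 3f 9a.
Outer hash (tag): even-index sum = 340 mod 256 = 84; odd-index sum = 102 mod 256 = 102 → 54 66.

5466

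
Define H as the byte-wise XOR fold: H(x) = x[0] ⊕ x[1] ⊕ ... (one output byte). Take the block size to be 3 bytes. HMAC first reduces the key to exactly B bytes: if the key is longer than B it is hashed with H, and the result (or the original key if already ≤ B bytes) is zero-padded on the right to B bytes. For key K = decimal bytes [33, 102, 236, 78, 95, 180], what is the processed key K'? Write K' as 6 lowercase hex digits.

|K| = 6 > B = 3, so first hash the key.
H(K): XOR 21⊕66⊕ec⊕4e⊕5f⊕b4 = 0e.
Zero-pad H(K) = 0e to 3 bytes: K' = 0e 00 00.

0e0000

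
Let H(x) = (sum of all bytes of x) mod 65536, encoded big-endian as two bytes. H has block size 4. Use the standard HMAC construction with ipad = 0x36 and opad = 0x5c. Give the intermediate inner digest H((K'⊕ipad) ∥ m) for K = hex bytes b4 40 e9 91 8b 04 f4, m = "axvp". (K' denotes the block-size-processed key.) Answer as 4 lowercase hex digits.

Key hex bytes b4 40 e9 91 8b 04 f4 is 7 bytes > B = 4, so hash it first: H(key) = 03 f1, then zero-pad to 4 bytes: K' = 03 f1 00 00.
K' ⊕ ipad = 35 c7 36 36.
Inner input = 35 c7 36 36 ∥ 61 78 76 70.
Inner hash: sum = 53+199+54+54+97+120+118+112 = 807 → 03 27.

0327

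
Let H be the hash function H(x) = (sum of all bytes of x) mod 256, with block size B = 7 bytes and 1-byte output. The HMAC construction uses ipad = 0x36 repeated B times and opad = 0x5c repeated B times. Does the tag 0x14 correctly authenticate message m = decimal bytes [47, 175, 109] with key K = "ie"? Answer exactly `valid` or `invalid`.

invalid

Key "ie" = 69 65 is 2 bytes ≤ B = 7; zero-pad to 7 bytes: K' = 69 65 00 00 00 00 00.
K' ⊕ ipad = 5f 53 36 36 36 36 36; K' ⊕ opad = 35 39 5c 5c 5c 5c 5c.
Inner hash: sum = 95+83+54+54+54+54+54+47+175+109 = 779; mod 256 = 11 → 0b.
Outer hash (recomputed tag): sum = 53+57+92+92+92+92+92+11 = 581; mod 256 = 69 → 45.
Recomputed tag = 45; claimed = 14 → mismatch.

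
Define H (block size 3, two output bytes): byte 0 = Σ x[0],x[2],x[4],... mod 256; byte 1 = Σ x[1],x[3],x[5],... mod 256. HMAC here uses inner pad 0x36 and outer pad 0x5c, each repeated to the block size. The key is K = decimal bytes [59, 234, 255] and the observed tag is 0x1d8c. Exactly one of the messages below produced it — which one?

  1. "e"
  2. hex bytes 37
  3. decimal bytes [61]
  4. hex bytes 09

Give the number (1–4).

Key decimal bytes [59, 234, 255] = 3b ea ff is exactly B = 3 bytes: K' = 3b ea ff.
K' ⊕ ipad = 0d dc c9; K' ⊕ opad = 67 b6 a3.
m1: inner = H(0d dc c9 65) = d6 41; tag = H(67 b6 a3 d6 41) = 4b8c
m2: inner = H(0d dc c9 37) = d6 13; tag = H(67 b6 a3 d6 13) = 1d8c ← matches
m3: inner = H(0d dc c9 3d) = d6 19; tag = H(67 b6 a3 d6 19) = 238c
m4: inner = H(0d dc c9 09) = d6 e5; tag = H(67 b6 a3 d6 e5) = ef8c

2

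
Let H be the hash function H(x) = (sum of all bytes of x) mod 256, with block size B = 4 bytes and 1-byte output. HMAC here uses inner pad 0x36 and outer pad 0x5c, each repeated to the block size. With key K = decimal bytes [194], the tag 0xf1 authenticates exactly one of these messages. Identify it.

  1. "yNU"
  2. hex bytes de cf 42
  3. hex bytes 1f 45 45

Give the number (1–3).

3

Key decimal bytes [194] = c2 is 1 byte ≤ B = 4; zero-pad to 4 bytes: K' = c2 00 00 00.
K' ⊕ ipad = f4 36 36 36; K' ⊕ opad = 9e 5c 5c 5c.
m1: inner = H(f4 36 36 36 79 4e 55) = b2; tag = H(9e 5c 5c 5c b2) = 64
m2: inner = H(f4 36 36 36 de cf 42) = 85; tag = H(9e 5c 5c 5c 85) = 37
m3: inner = H(f4 36 36 36 1f 45 45) = 3f; tag = H(9e 5c 5c 5c 3f) = f1 ← matches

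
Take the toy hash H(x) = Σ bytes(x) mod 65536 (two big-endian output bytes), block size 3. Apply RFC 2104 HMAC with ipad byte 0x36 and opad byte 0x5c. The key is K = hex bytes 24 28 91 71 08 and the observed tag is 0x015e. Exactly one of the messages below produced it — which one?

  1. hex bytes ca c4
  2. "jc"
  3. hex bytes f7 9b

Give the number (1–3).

Key hex bytes 24 28 91 71 08 is 5 bytes > B = 3, so hash it first: H(key) = 01 56, then zero-pad to 3 bytes: K' = 01 56 00.
K' ⊕ ipad = 37 60 36; K' ⊕ opad = 5d 0a 5c.
m1: inner = H(37 60 36 ca c4) = 02 5b; tag = H(5d 0a 5c 02 5b) = 0120
m2: inner = H(37 60 36 6a 63) = 01 9a; tag = H(5d 0a 5c 01 9a) = 015e ← matches
m3: inner = H(37 60 36 f7 9b) = 02 5f; tag = H(5d 0a 5c 02 5f) = 0124

2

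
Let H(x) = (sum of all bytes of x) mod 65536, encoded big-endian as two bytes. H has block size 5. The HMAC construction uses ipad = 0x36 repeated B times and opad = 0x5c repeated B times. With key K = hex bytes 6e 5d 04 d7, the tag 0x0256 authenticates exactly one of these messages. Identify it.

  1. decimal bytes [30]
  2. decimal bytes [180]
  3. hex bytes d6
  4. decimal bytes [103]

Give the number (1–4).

Key hex bytes 6e 5d 04 d7 is 4 bytes ≤ B = 5; zero-pad to 5 bytes: K' = 6e 5d 04 d7 00.
K' ⊕ ipad = 58 6b 32 e1 36; K' ⊕ opad = 32 01 58 8b 5c.
m1: inner = H(58 6b 32 e1 36 1e) = 02 2a; tag = H(32 01 58 8b 5c 02 2a) = 019e
m2: inner = H(58 6b 32 e1 36 b4) = 02 c0; tag = H(32 01 58 8b 5c 02 c0) = 0234
m3: inner = H(58 6b 32 e1 36 d6) = 02 e2; tag = H(32 01 58 8b 5c 02 e2) = 0256 ← matches
m4: inner = H(58 6b 32 e1 36 67) = 02 73; tag = H(32 01 58 8b 5c 02 73) = 01e7

3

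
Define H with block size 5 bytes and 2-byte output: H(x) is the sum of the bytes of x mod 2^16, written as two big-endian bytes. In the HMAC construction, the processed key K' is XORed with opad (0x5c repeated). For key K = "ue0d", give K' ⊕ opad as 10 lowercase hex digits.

29396c385c

Key "ue0d" = 75 65 30 64 is 4 bytes ≤ B = 5; zero-pad to 5 bytes: K' = 75 65 30 64 00.
XOR each byte with 0x5c: 75⊕5c=29, 65⊕5c=39, 30⊕5c=6c, 64⊕5c=38, 00⊕5c=5c.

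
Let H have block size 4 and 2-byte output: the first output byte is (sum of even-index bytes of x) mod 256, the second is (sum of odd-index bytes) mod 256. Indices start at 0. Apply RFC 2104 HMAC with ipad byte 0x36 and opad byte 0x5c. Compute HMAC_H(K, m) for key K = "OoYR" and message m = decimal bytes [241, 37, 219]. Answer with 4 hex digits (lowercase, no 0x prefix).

cc23

Key "OoYR" = 4f 6f 59 52 is exactly B = 4 bytes: K' = 4f 6f 59 52.
K' ⊕ ipad = 79 59 6f 64.  K' ⊕ opad = 13 33 05 0e.
Inner input = (K'⊕ipad) ∥ m = 79 59 6f 64 ∥ f1 25 db.
Inner hash: even-index sum = 692 mod 256 = 180; odd-index sum = 226 mod 256 = 226 → b4 e2.
Outer input = (K'⊕opad) ∥ inner = 13 33 05 0e ∥ b4 e2.
Outer hash (tag): even-index sum = 204 mod 256 = 204; odd-index sum = 291 mod 256 = 35 → cc 23.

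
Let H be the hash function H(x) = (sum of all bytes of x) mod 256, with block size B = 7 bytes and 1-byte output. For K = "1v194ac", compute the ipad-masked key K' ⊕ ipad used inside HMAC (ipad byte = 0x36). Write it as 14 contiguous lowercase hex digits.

Key "1v194ac" = 31 76 31 39 34 61 63 is exactly B = 7 bytes: K' = 31 76 31 39 34 61 63.
XOR each byte with 0x36: 31⊕36=07, 76⊕36=40, 31⊕36=07, 39⊕36=0f, 34⊕36=02, 61⊕36=57, 63⊕36=55.

0740070f025755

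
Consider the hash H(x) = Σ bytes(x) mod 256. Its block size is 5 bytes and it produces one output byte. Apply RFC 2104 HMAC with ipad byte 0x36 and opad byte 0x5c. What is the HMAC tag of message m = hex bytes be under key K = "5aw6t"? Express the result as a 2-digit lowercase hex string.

Key "5aw6t" = 35 61 77 36 74 is exactly B = 5 bytes: K' = 35 61 77 36 74.
K' ⊕ ipad = 03 57 41 00 42.  K' ⊕ opad = 69 3d 2b 6a 28.
Inner input = (K'⊕ipad) ∥ m = 03 57 41 00 42 ∥ be.
Inner hash: sum = 3+87+65+0+66+190 = 411; mod 256 = 155 → 9b.
Outer input = (K'⊕opad) ∥ inner = 69 3d 2b 6a 28 ∥ 9b.
Outer hash (tag): sum = 105+61+43+106+40+155 = 510; mod 256 = 254 → fe.

fe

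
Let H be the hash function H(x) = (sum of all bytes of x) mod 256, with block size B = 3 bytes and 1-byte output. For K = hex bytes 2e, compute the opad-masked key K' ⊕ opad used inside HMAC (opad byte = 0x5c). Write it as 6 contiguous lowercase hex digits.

Key hex bytes 2e is 1 byte ≤ B = 3; zero-pad to 3 bytes: K' = 2e 00 00.
XOR each byte with 0x5c: 2e⊕5c=72, 00⊕5c=5c, 00⊕5c=5c.

725c5c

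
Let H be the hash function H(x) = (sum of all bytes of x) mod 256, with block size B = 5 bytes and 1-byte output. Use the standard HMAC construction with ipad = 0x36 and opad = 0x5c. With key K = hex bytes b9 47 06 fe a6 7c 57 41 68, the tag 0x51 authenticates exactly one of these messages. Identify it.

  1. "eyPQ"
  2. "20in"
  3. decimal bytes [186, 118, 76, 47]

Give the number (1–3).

Key hex bytes b9 47 06 fe a6 7c 57 41 68 is 9 bytes > B = 5, so hash it first: H(key) = 26, then zero-pad to 5 bytes: K' = 26 00 00 00 00.
K' ⊕ ipad = 10 36 36 36 36; K' ⊕ opad = 7a 5c 5c 5c 5c.
m1: inner = H(10 36 36 36 36 65 79 50 51) = 67; tag = H(7a 5c 5c 5c 5c 67) = 51 ← matches
m2: inner = H(10 36 36 36 36 32 30 69 6e) = 21; tag = H(7a 5c 5c 5c 5c 21) = 0b
m3: inner = H(10 36 36 36 36 ba 76 4c 2f) = 93; tag = H(7a 5c 5c 5c 5c 93) = 7d

1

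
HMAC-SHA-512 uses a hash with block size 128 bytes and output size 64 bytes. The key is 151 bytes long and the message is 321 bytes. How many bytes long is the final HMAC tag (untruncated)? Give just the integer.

The tag is one SHA-512 digest: 64 bytes.

64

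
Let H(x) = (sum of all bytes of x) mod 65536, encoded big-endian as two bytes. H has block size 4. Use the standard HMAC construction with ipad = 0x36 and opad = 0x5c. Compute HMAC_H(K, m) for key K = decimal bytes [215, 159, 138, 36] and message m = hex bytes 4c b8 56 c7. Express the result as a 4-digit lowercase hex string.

0319

Key decimal bytes [215, 159, 138, 36] = d7 9f 8a 24 is exactly B = 4 bytes: K' = d7 9f 8a 24.
K' ⊕ ipad = e1 a9 bc 12.  K' ⊕ opad = 8b c3 d6 78.
Inner input = (K'⊕ipad) ∥ m = e1 a9 bc 12 ∥ 4c b8 56 c7.
Inner hash: sum = 225+169+188+18+76+184+86+199 = 1145 → 04 79.
Outer input = (K'⊕opad) ∥ inner = 8b c3 d6 78 ∥ 04 79.
Outer hash (tag): sum = 139+195+214+120+4+121 = 793 → 03 19.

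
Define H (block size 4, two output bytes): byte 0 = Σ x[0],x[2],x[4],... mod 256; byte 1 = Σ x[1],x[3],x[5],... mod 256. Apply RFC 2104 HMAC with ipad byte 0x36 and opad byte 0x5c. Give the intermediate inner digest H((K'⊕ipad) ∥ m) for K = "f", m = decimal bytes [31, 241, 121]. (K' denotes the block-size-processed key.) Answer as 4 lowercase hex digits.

Key "f" = 66 is 1 byte ≤ B = 4; zero-pad to 4 bytes: K' = 66 00 00 00.
K' ⊕ ipad = 50 36 36 36.
Inner input = 50 36 36 36 ∥ 1f f1 79.
Inner hash: even-index sum = 286 mod 256 = 30; odd-index sum = 349 mod 256 = 93 → 1e 5d.

1e5d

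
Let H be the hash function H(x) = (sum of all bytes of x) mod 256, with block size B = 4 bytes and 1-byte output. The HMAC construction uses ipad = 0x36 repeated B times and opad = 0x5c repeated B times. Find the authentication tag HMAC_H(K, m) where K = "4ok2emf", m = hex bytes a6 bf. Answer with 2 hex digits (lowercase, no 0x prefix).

Key "4ok2emf" = 34 6f 6b 32 65 6d 66 is 7 bytes > B = 4, so hash it first: H(key) = 78, then zero-pad to 4 bytes: K' = 78 00 00 00.
K' ⊕ ipad = 4e 36 36 36.  K' ⊕ opad = 24 5c 5c 5c.
Inner input = (K'⊕ipad) ∥ m = 4e 36 36 36 ∥ a6 bf.
Inner hash: sum = 78+54+54+54+166+191 = 597; mod 256 = 85 → 55.
Outer input = (K'⊕opad) ∥ inner = 24 5c 5c 5c ∥ 55.
Outer hash (tag): sum = 36+92+92+92+85 = 397; mod 256 = 141 → 8d.

8d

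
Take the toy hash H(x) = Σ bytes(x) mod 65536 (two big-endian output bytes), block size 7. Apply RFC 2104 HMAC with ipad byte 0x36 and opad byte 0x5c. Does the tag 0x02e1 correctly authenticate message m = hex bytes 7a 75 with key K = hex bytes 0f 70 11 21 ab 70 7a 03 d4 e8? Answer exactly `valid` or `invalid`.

valid

Key hex bytes 0f 70 11 21 ab 70 7a 03 d4 e8 is 10 bytes > B = 7, so hash it first: H(key) = 04 05, then zero-pad to 7 bytes: K' = 04 05 00 00 00 00 00.
K' ⊕ ipad = 32 33 36 36 36 36 36; K' ⊕ opad = 58 59 5c 5c 5c 5c 5c.
Inner hash: sum = 50+51+54+54+54+54+54+122+117 = 610 → 02 62.
Outer hash (recomputed tag): sum = 88+89+92+92+92+92+92+2+98 = 737 → 02 e1.
Recomputed tag = 02e1; claimed = 02e1 → match.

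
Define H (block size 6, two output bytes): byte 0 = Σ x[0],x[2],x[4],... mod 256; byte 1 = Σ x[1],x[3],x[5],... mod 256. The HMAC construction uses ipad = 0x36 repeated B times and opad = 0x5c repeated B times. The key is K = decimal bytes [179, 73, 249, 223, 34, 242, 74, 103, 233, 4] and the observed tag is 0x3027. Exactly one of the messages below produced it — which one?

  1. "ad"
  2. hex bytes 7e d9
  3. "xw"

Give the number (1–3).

Key decimal bytes [179, 73, 249, 223, 34, 242, 74, 103, 233, 4] = b3 49 f9 df 22 f2 4a 67 e9 04 is 10 bytes > B = 6, so hash it first: H(key) = 01 85, then zero-pad to 6 bytes: K' = 01 85 00 00 00 00.
K' ⊕ ipad = 37 b3 36 36 36 36; K' ⊕ opad = 5d d9 5c 5c 5c 5c.
m1: inner = H(37 b3 36 36 36 36 61 64) = 04 83; tag = H(5d d9 5c 5c 5c 5c 04 83) = 1914
m2: inner = H(37 b3 36 36 36 36 7e d9) = 21 f8; tag = H(5d d9 5c 5c 5c 5c 21 f8) = 3689
m3: inner = H(37 b3 36 36 36 36 78 77) = 1b 96; tag = H(5d d9 5c 5c 5c 5c 1b 96) = 3027 ← matches

3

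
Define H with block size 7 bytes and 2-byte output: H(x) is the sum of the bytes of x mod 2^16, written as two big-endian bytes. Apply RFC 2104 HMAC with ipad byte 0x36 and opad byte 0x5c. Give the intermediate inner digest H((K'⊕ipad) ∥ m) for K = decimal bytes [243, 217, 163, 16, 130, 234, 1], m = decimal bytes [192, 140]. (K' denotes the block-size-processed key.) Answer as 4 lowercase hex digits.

Key decimal bytes [243, 217, 163, 16, 130, 234, 1] = f3 d9 a3 10 82 ea 01 is exactly B = 7 bytes: K' = f3 d9 a3 10 82 ea 01.
K' ⊕ ipad = c5 ef 95 26 b4 dc 37.
Inner input = c5 ef 95 26 b4 dc 37 ∥ c0 8c.
Inner hash: sum = 197+239+149+38+180+220+55+192+140 = 1410 → 05 82.

0582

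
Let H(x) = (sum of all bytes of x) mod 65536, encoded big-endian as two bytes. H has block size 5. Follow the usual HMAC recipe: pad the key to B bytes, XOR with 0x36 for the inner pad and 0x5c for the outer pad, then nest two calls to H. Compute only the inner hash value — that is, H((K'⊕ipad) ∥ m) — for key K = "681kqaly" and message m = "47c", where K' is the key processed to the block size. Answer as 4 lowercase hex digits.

Key "681kqaly" = 36 38 31 6b 71 61 6c 79 is 8 bytes > B = 5, so hash it first: H(key) = 02 c1, then zero-pad to 5 bytes: K' = 02 c1 00 00 00.
K' ⊕ ipad = 34 f7 36 36 36.
Inner input = 34 f7 36 36 36 ∥ 34 37 63.
Inner hash: sum = 52+247+54+54+54+52+55+99 = 667 → 02 9b.

029b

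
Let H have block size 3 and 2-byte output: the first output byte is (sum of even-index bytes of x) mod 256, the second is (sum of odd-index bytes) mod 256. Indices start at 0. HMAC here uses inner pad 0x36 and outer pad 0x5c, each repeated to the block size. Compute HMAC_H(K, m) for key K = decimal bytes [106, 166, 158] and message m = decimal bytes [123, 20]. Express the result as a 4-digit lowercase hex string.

Key decimal bytes [106, 166, 158] = 6a a6 9e is exactly B = 3 bytes: K' = 6a a6 9e.
K' ⊕ ipad = 5c 90 a8.  K' ⊕ opad = 36 fa c2.
Inner input = (K'⊕ipad) ∥ m = 5c 90 a8 ∥ 7b 14.
Inner hash: even-index sum = 280 mod 256 = 24; odd-index sum = 267 mod 256 = 11 → 18 0b.
Outer input = (K'⊕opad) ∥ inner = 36 fa c2 ∥ 18 0b.
Outer hash (tag): even-index sum = 259 mod 256 = 3; odd-index sum = 274 mod 256 = 18 → 03 12.

0312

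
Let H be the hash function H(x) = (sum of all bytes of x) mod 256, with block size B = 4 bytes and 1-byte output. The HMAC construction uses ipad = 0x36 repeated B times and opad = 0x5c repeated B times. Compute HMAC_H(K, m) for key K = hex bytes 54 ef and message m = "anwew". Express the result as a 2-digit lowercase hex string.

3c

Key hex bytes 54 ef is 2 bytes ≤ B = 4; zero-pad to 4 bytes: K' = 54 ef 00 00.
K' ⊕ ipad = 62 d9 36 36.  K' ⊕ opad = 08 b3 5c 5c.
Inner input = (K'⊕ipad) ∥ m = 62 d9 36 36 ∥ 61 6e 77 65 77.
Inner hash: sum = 98+217+54+54+97+110+119+101+119 = 969; mod 256 = 201 → c9.
Outer input = (K'⊕opad) ∥ inner = 08 b3 5c 5c ∥ c9.
Outer hash (tag): sum = 8+179+92+92+201 = 572; mod 256 = 60 → 3c.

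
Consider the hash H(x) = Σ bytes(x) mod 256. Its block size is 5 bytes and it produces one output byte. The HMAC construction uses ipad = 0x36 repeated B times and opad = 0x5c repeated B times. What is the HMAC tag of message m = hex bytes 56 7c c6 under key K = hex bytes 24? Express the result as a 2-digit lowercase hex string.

Key hex bytes 24 is 1 byte ≤ B = 5; zero-pad to 5 bytes: K' = 24 00 00 00 00.
K' ⊕ ipad = 12 36 36 36 36.  K' ⊕ opad = 78 5c 5c 5c 5c.
Inner input = (K'⊕ipad) ∥ m = 12 36 36 36 36 ∥ 56 7c c6.
Inner hash: sum = 18+54+54+54+54+86+124+198 = 642; mod 256 = 130 → 82.
Outer input = (K'⊕opad) ∥ inner = 78 5c 5c 5c 5c ∥ 82.
Outer hash (tag): sum = 120+92+92+92+92+130 = 618; mod 256 = 106 → 6a.

6a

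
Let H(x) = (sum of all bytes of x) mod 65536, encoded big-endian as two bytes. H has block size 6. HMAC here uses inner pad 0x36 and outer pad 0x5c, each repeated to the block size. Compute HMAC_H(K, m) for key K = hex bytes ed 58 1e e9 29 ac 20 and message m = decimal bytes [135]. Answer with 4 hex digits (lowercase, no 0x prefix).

Key hex bytes ed 58 1e e9 29 ac 20 is 7 bytes > B = 6, so hash it first: H(key) = 03 41, then zero-pad to 6 bytes: K' = 03 41 00 00 00 00.
K' ⊕ ipad = 35 77 36 36 36 36.  K' ⊕ opad = 5f 1d 5c 5c 5c 5c.
Inner input = (K'⊕ipad) ∥ m = 35 77 36 36 36 36 ∥ 87.
Inner hash: sum = 53+119+54+54+54+54+135 = 523 → 02 0b.
Outer input = (K'⊕opad) ∥ inner = 5f 1d 5c 5c 5c 5c ∥ 02 0b.
Outer hash (tag): sum = 95+29+92+92+92+92+2+11 = 505 → 01 f9.

01f9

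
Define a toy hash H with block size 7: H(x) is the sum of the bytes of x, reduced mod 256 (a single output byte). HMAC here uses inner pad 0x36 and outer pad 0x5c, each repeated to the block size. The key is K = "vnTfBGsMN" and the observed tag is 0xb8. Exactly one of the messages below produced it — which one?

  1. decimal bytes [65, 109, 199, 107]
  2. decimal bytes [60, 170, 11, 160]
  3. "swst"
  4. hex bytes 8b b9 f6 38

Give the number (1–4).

1

Key "vnTfBGsMN" = 76 6e 54 66 42 47 73 4d 4e is 9 bytes > B = 7, so hash it first: H(key) = 35, then zero-pad to 7 bytes: K' = 35 00 00 00 00 00 00.
K' ⊕ ipad = 03 36 36 36 36 36 36; K' ⊕ opad = 69 5c 5c 5c 5c 5c 5c.
m1: inner = H(03 36 36 36 36 36 36 41 6d c7 6b) = 27; tag = H(69 5c 5c 5c 5c 5c 5c 27) = b8 ← matches
m2: inner = H(03 36 36 36 36 36 36 3c aa 0b a0) = d8; tag = H(69 5c 5c 5c 5c 5c 5c d8) = 69
m3: inner = H(03 36 36 36 36 36 36 73 77 73 74) = 18; tag = H(69 5c 5c 5c 5c 5c 5c 18) = a9
m4: inner = H(03 36 36 36 36 36 36 8b b9 f6 38) = b9; tag = H(69 5c 5c 5c 5c 5c 5c b9) = 4a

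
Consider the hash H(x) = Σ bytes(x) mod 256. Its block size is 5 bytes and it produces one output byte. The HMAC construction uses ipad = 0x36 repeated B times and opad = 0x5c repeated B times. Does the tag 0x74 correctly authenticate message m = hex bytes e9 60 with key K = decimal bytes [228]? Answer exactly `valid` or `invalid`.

invalid

Key decimal bytes [228] = e4 is 1 byte ≤ B = 5; zero-pad to 5 bytes: K' = e4 00 00 00 00.
K' ⊕ ipad = d2 36 36 36 36; K' ⊕ opad = b8 5c 5c 5c 5c.
Inner hash: sum = 210+54+54+54+54+233+96 = 755; mod 256 = 243 → f3.
Outer hash (recomputed tag): sum = 184+92+92+92+92+243 = 795; mod 256 = 27 → 1b.
Recomputed tag = 1b; claimed = 74 → mismatch.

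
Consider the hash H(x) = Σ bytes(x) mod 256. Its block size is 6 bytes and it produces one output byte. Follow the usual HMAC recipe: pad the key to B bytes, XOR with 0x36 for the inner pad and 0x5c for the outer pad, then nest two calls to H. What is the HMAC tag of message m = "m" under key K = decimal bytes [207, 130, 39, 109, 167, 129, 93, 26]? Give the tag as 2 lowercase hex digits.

d1

Key decimal bytes [207, 130, 39, 109, 167, 129, 93, 26] = cf 82 27 6d a7 81 5d 1a is 8 bytes > B = 6, so hash it first: H(key) = 84, then zero-pad to 6 bytes: K' = 84 00 00 00 00 00.
K' ⊕ ipad = b2 36 36 36 36 36.  K' ⊕ opad = d8 5c 5c 5c 5c 5c.
Inner input = (K'⊕ipad) ∥ m = b2 36 36 36 36 36 ∥ 6d.
Inner hash: sum = 178+54+54+54+54+54+109 = 557; mod 256 = 45 → 2d.
Outer input = (K'⊕opad) ∥ inner = d8 5c 5c 5c 5c 5c ∥ 2d.
Outer hash (tag): sum = 216+92+92+92+92+92+45 = 721; mod 256 = 209 → d1.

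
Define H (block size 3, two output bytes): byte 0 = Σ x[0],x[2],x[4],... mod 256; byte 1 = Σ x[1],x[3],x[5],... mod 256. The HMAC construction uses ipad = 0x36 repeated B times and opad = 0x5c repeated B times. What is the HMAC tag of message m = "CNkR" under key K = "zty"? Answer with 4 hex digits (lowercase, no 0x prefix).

Key "zty" = 7a 74 79 is exactly B = 3 bytes: K' = 7a 74 79.
K' ⊕ ipad = 4c 42 4f.  K' ⊕ opad = 26 28 25.
Inner input = (K'⊕ipad) ∥ m = 4c 42 4f ∥ 43 4e 6b 52.
Inner hash: even-index sum = 315 mod 256 = 59; odd-index sum = 240 mod 256 = 240 → 3b f0.
Outer input = (K'⊕opad) ∥ inner = 26 28 25 ∥ 3b f0.
Outer hash (tag): even-index sum = 315 mod 256 = 59; odd-index sum = 99 mod 256 = 99 → 3b 63.

3b63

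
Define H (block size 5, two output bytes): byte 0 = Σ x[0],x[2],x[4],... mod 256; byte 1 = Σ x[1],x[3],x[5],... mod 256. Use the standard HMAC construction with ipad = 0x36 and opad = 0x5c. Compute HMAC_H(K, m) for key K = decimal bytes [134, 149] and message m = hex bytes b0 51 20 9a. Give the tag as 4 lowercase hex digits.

3b2c

Key decimal bytes [134, 149] = 86 95 is 2 bytes ≤ B = 5; zero-pad to 5 bytes: K' = 86 95 00 00 00.
K' ⊕ ipad = b0 a3 36 36 36.  K' ⊕ opad = da c9 5c 5c 5c.
Inner input = (K'⊕ipad) ∥ m = b0 a3 36 36 36 ∥ b0 51 20 9a.
Inner hash: even-index sum = 519 mod 256 = 7; odd-index sum = 425 mod 256 = 169 → 07 a9.
Outer input = (K'⊕opad) ∥ inner = da c9 5c 5c 5c ∥ 07 a9.
Outer hash (tag): even-index sum = 571 mod 256 = 59; odd-index sum = 300 mod 256 = 44 → 3b 2c.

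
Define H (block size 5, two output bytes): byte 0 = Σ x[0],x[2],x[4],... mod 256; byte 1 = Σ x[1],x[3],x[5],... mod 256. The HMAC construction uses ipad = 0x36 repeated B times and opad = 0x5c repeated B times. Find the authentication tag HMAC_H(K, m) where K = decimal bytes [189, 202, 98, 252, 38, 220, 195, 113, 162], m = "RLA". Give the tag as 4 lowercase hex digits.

Key decimal bytes [189, 202, 98, 252, 38, 220, 195, 113, 162] = bd ca 62 fc 26 dc c3 71 a2 is 9 bytes > B = 5, so hash it first: H(key) = aa 13, then zero-pad to 5 bytes: K' = aa 13 00 00 00.
K' ⊕ ipad = 9c 25 36 36 36.  K' ⊕ opad = f6 4f 5c 5c 5c.
Inner input = (K'⊕ipad) ∥ m = 9c 25 36 36 36 ∥ 52 4c 41.
Inner hash: even-index sum = 340 mod 256 = 84; odd-index sum = 238 mod 256 = 238 → 54 ee.
Outer input = (K'⊕opad) ∥ inner = f6 4f 5c 5c 5c ∥ 54 ee.
Outer hash (tag): even-index sum = 668 mod 256 = 156; odd-index sum = 255 mod 256 = 255 → 9c ff.

9cff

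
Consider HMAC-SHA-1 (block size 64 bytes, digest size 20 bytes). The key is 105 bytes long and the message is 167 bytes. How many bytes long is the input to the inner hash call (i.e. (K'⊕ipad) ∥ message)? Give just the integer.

231

Key is 105 > 64 bytes, so it is hashed to 20 bytes then zero-padded to 64: |K'| = 64.
Inner input = (K'⊕ipad) ∥ m → 64 + 167 = 231 bytes.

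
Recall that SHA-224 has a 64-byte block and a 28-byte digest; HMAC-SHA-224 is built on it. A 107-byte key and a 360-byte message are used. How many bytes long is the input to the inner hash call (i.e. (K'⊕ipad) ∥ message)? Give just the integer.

Key is 107 > 64 bytes, so it is hashed to 28 bytes then zero-padded to 64: |K'| = 64.
Inner input = (K'⊕ipad) ∥ m → 64 + 360 = 424 bytes.

424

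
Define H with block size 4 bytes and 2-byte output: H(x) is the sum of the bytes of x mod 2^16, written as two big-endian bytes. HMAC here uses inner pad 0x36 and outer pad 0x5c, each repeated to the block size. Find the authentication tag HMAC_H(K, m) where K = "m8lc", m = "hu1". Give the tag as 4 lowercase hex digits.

Key "m8lc" = 6d 38 6c 63 is exactly B = 4 bytes: K' = 6d 38 6c 63.
K' ⊕ ipad = 5b 0e 5a 55.  K' ⊕ opad = 31 64 30 3f.
Inner input = (K'⊕ipad) ∥ m = 5b 0e 5a 55 ∥ 68 75 31.
Inner hash: sum = 91+14+90+85+104+117+49 = 550 → 02 26.
Outer input = (K'⊕opad) ∥ inner = 31 64 30 3f ∥ 02 26.
Outer hash (tag): sum = 49+100+48+63+2+38 = 300 → 01 2c.

012c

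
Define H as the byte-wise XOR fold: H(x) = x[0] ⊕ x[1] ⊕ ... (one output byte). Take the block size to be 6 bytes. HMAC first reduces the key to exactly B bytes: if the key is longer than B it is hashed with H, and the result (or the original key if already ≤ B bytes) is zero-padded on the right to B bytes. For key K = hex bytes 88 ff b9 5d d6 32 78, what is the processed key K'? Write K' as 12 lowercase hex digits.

|K| = 7 > B = 6, so first hash the key.
H(K): XOR 88⊕ff⊕b9⊕5d⊕d6⊕32⊕78 = 0f.
Zero-pad H(K) = 0f to 6 bytes: K' = 0f 00 00 00 00 00.

0f0000000000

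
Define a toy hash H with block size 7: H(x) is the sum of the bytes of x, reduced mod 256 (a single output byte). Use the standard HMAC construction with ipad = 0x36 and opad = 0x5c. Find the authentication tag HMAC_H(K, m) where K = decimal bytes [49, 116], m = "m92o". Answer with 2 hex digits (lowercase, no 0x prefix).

Key decimal bytes [49, 116] = 31 74 is 2 bytes ≤ B = 7; zero-pad to 7 bytes: K' = 31 74 00 00 00 00 00.
K' ⊕ ipad = 07 42 36 36 36 36 36.  K' ⊕ opad = 6d 28 5c 5c 5c 5c 5c.
Inner input = (K'⊕ipad) ∥ m = 07 42 36 36 36 36 36 ∥ 6d 39 32 6f.
Inner hash: sum = 7+66+54+54+54+54+54+109+57+50+111 = 670; mod 256 = 158 → 9e.
Outer input = (K'⊕opad) ∥ inner = 6d 28 5c 5c 5c 5c 5c ∥ 9e.
Outer hash (tag): sum = 109+40+92+92+92+92+92+158 = 767; mod 256 = 255 → ff.

ff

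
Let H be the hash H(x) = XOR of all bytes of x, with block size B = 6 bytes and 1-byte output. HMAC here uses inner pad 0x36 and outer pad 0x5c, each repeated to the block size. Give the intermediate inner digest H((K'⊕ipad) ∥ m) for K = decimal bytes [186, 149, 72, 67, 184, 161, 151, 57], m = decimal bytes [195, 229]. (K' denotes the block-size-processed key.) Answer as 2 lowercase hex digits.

b5

Key decimal bytes [186, 149, 72, 67, 184, 161, 151, 57] = ba 95 48 43 b8 a1 97 39 is 8 bytes > B = 6, so hash it first: H(key) = 93, then zero-pad to 6 bytes: K' = 93 00 00 00 00 00.
K' ⊕ ipad = a5 36 36 36 36 36.
Inner input = a5 36 36 36 36 36 ∥ c3 e5.
Inner hash: XOR a5⊕36⊕36⊕36⊕36⊕36⊕c3⊕e5 = b5.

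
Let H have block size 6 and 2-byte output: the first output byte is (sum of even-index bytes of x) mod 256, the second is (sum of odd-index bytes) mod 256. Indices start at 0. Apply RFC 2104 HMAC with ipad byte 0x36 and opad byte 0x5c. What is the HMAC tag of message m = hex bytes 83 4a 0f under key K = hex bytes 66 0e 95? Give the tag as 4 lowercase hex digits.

1af8

Key hex bytes 66 0e 95 is 3 bytes ≤ B = 6; zero-pad to 6 bytes: K' = 66 0e 95 00 00 00.
K' ⊕ ipad = 50 38 a3 36 36 36.  K' ⊕ opad = 3a 52 c9 5c 5c 5c.
Inner input = (K'⊕ipad) ∥ m = 50 38 a3 36 36 36 ∥ 83 4a 0f.
Inner hash: even-index sum = 443 mod 256 = 187; odd-index sum = 238 mod 256 = 238 → bb ee.
Outer input = (K'⊕opad) ∥ inner = 3a 52 c9 5c 5c 5c ∥ bb ee.
Outer hash (tag): even-index sum = 538 mod 256 = 26; odd-index sum = 504 mod 256 = 248 → 1a f8.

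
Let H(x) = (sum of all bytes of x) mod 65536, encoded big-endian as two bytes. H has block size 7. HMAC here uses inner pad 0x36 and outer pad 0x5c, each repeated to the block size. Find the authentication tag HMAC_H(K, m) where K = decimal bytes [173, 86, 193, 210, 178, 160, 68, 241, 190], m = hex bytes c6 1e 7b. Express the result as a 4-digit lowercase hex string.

Key decimal bytes [173, 86, 193, 210, 178, 160, 68, 241, 190] = ad 56 c1 d2 b2 a0 44 f1 be is 9 bytes > B = 7, so hash it first: H(key) = 05 db, then zero-pad to 7 bytes: K' = 05 db 00 00 00 00 00.
K' ⊕ ipad = 33 ed 36 36 36 36 36.  K' ⊕ opad = 59 87 5c 5c 5c 5c 5c.
Inner input = (K'⊕ipad) ∥ m = 33 ed 36 36 36 36 36 ∥ c6 1e 7b.
Inner hash: sum = 51+237+54+54+54+54+54+198+30+123 = 909 → 03 8d.
Outer input = (K'⊕opad) ∥ inner = 59 87 5c 5c 5c 5c 5c ∥ 03 8d.
Outer hash (tag): sum = 89+135+92+92+92+92+92+3+141 = 828 → 03 3c.

033c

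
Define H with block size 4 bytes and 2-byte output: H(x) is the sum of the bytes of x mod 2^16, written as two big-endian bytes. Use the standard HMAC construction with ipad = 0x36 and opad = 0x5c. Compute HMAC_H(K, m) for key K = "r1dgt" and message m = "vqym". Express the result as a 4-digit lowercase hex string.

021a

Key "r1dgt" = 72 31 64 67 74 is 5 bytes > B = 4, so hash it first: H(key) = 01 e2, then zero-pad to 4 bytes: K' = 01 e2 00 00.
K' ⊕ ipad = 37 d4 36 36.  K' ⊕ opad = 5d be 5c 5c.
Inner input = (K'⊕ipad) ∥ m = 37 d4 36 36 ∥ 76 71 79 6d.
Inner hash: sum = 55+212+54+54+118+113+121+109 = 836 → 03 44.
Outer input = (K'⊕opad) ∥ inner = 5d be 5c 5c ∥ 03 44.
Outer hash (tag): sum = 93+190+92+92+3+68 = 538 → 02 1a.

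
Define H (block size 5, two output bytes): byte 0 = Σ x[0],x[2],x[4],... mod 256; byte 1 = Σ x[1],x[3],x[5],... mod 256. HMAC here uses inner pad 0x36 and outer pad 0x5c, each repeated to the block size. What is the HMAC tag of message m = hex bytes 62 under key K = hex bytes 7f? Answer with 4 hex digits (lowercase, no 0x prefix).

Key hex bytes 7f is 1 byte ≤ B = 5; zero-pad to 5 bytes: K' = 7f 00 00 00 00.
K' ⊕ ipad = 49 36 36 36 36.  K' ⊕ opad = 23 5c 5c 5c 5c.
Inner input = (K'⊕ipad) ∥ m = 49 36 36 36 36 ∥ 62.
Inner hash: even-index sum = 181 mod 256 = 181; odd-index sum = 206 mod 256 = 206 → b5 ce.
Outer input = (K'⊕opad) ∥ inner = 23 5c 5c 5c 5c ∥ b5 ce.
Outer hash (tag): even-index sum = 425 mod 256 = 169; odd-index sum = 365 mod 256 = 109 → a9 6d.

a96d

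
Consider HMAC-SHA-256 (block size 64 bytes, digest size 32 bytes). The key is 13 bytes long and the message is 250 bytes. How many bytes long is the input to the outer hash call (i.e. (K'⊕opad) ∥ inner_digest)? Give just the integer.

96

Key is 13 ≤ 64 bytes, zero-padded: |K'| = 64.
Outer input = (K'⊕opad) ∥ H(inner) → 64 + 32 = 96 bytes.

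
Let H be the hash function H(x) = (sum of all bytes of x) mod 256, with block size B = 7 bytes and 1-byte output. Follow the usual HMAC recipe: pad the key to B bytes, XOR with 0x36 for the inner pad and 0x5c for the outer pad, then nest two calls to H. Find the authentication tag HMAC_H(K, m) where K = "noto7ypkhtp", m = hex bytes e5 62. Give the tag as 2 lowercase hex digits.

Key "noto7ypkhtp" = 6e 6f 74 6f 37 79 70 6b 68 74 70 is 11 bytes > B = 7, so hash it first: H(key) = 97, then zero-pad to 7 bytes: K' = 97 00 00 00 00 00 00.
K' ⊕ ipad = a1 36 36 36 36 36 36.  K' ⊕ opad = cb 5c 5c 5c 5c 5c 5c.
Inner input = (K'⊕ipad) ∥ m = a1 36 36 36 36 36 36 ∥ e5 62.
Inner hash: sum = 161+54+54+54+54+54+54+229+98 = 812; mod 256 = 44 → 2c.
Outer input = (K'⊕opad) ∥ inner = cb 5c 5c 5c 5c 5c 5c ∥ 2c.
Outer hash (tag): sum = 203+92+92+92+92+92+92+44 = 799; mod 256 = 31 → 1f.

1f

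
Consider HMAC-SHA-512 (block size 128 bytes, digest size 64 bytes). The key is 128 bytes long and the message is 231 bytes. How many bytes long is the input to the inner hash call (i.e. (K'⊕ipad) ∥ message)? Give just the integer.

Key is 128 ≤ 128 bytes, zero-padded: |K'| = 128.
Inner input = (K'⊕ipad) ∥ m → 128 + 231 = 359 bytes.

359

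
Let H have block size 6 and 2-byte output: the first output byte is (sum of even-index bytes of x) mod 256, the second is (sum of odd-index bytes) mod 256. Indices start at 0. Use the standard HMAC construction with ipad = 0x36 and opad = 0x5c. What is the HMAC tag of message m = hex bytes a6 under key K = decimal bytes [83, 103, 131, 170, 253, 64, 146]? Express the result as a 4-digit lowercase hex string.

Key decimal bytes [83, 103, 131, 170, 253, 64, 146] = 53 67 83 aa fd 40 92 is 7 bytes > B = 6, so hash it first: H(key) = 65 51, then zero-pad to 6 bytes: K' = 65 51 00 00 00 00.
K' ⊕ ipad = 53 67 36 36 36 36.  K' ⊕ opad = 39 0d 5c 5c 5c 5c.
Inner input = (K'⊕ipad) ∥ m = 53 67 36 36 36 36 ∥ a6.
Inner hash: even-index sum = 357 mod 256 = 101; odd-index sum = 211 mod 256 = 211 → 65 d3.
Outer input = (K'⊕opad) ∥ inner = 39 0d 5c 5c 5c 5c ∥ 65 d3.
Outer hash (tag): even-index sum = 342 mod 256 = 86; odd-index sum = 408 mod 256 = 152 → 56 98.

5698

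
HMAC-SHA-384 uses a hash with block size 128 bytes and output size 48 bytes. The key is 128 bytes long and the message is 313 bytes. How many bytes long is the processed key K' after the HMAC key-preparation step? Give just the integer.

Key is 128 ≤ 128 bytes, zero-padded: |K'| = 128.

128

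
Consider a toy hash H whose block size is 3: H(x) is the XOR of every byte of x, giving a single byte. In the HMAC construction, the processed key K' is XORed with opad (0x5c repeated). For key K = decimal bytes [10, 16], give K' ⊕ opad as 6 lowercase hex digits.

564c5c

Key decimal bytes [10, 16] = 0a 10 is 2 bytes ≤ B = 3; zero-pad to 3 bytes: K' = 0a 10 00.
XOR each byte with 0x5c: 0a⊕5c=56, 10⊕5c=4c, 00⊕5c=5c.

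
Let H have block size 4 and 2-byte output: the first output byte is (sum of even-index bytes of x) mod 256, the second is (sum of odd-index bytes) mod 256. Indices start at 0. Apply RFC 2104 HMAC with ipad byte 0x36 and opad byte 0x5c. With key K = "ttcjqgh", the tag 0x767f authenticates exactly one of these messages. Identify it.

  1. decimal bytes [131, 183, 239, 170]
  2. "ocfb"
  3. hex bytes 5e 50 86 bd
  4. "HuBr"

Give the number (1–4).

Key "ttcjqgh" = 74 74 63 6a 71 67 68 is 7 bytes > B = 4, so hash it first: H(key) = b0 45, then zero-pad to 4 bytes: K' = b0 45 00 00.
K' ⊕ ipad = 86 73 36 36; K' ⊕ opad = ec 19 5c 5c.
m1: inner = H(86 73 36 36 83 b7 ef aa) = 2e 0a; tag = H(ec 19 5c 5c 2e 0a) = 767f ← matches
m2: inner = H(86 73 36 36 6f 63 66 62) = 91 6e; tag = H(ec 19 5c 5c 91 6e) = d9e3
m3: inner = H(86 73 36 36 5e 50 86 bd) = a0 b6; tag = H(ec 19 5c 5c a0 b6) = e82b
m4: inner = H(86 73 36 36 48 75 42 72) = 46 90; tag = H(ec 19 5c 5c 46 90) = 8e05

1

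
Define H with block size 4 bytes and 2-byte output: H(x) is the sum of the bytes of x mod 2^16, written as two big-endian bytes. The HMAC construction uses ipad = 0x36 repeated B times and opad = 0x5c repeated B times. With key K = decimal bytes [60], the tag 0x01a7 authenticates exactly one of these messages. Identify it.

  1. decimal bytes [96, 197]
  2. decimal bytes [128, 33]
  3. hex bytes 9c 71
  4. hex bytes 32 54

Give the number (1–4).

Key decimal bytes [60] = 3c is 1 byte ≤ B = 4; zero-pad to 4 bytes: K' = 3c 00 00 00.
K' ⊕ ipad = 0a 36 36 36; K' ⊕ opad = 60 5c 5c 5c.
m1: inner = H(0a 36 36 36 60 c5) = 01 d1; tag = H(60 5c 5c 5c 01 d1) = 0246
m2: inner = H(0a 36 36 36 80 21) = 01 4d; tag = H(60 5c 5c 5c 01 4d) = 01c2
m3: inner = H(0a 36 36 36 9c 71) = 01 b9; tag = H(60 5c 5c 5c 01 b9) = 022e
m4: inner = H(0a 36 36 36 32 54) = 01 32; tag = H(60 5c 5c 5c 01 32) = 01a7 ← matches

4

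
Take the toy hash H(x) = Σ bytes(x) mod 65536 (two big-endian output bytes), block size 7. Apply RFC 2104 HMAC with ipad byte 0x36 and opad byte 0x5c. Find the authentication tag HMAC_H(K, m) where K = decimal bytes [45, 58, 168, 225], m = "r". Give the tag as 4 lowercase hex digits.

044e

Key decimal bytes [45, 58, 168, 225] = 2d 3a a8 e1 is 4 bytes ≤ B = 7; zero-pad to 7 bytes: K' = 2d 3a a8 e1 00 00 00.
K' ⊕ ipad = 1b 0c 9e d7 36 36 36.  K' ⊕ opad = 71 66 f4 bd 5c 5c 5c.
Inner input = (K'⊕ipad) ∥ m = 1b 0c 9e d7 36 36 36 ∥ 72.
Inner hash: sum = 27+12+158+215+54+54+54+114 = 688 → 02 b0.
Outer input = (K'⊕opad) ∥ inner = 71 66 f4 bd 5c 5c 5c ∥ 02 b0.
Outer hash (tag): sum = 113+102+244+189+92+92+92+2+176 = 1102 → 04 4e.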